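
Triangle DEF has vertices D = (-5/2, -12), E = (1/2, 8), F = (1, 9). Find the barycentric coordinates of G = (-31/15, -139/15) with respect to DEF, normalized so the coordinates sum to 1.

Signed area of the reference triangle: [DEF] = ½·((-5/2)·(8−9) + (1/2)·(9−(-12)) + 1·(-12−8)) = ½·(5/2 + 21/2 − 20) = -7/2.
[GEF] = ½·((-31/15)·(8−9) + (1/2)·(9−(-139/15)) + 1·(-139/15−8)) = ½·(31/15 + 137/15 − 259/15) = -91/30, so the D-coordinate is (-91/30)/(-7/2) = 13/15.
[DGF] = ½·((-5/2)·(-139/15−9) + (-31/15)·(9−(-12)) + 1·(-12−(-139/15))) = ½·(137/3 − 217/5 − 41/15) = -7/30, so the E-coordinate is 1/15.
[DEG] = ½·((-5/2)·(8−(-139/15)) + (1/2)·(-139/15−(-12)) + (-31/15)·(-12−8)) = ½·(-259/6 + 41/30 + 124/3) = -7/30, so the F-coordinate is 1/15.

(13/15, 1/15, 1/15)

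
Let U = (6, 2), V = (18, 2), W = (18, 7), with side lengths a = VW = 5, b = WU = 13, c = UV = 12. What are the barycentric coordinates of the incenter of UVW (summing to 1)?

(1/6, 13/30, 2/5)

The incenter has barycentric coordinates proportional to the opposite side lengths: (5 : 13 : 12).
Normalizing by 5+13+12 = 30 gives (1/6, 13/30, 2/5).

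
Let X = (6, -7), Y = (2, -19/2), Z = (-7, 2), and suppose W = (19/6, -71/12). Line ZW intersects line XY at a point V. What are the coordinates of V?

Barycentric coordinates of W with respect to XYZ: (2/3, 1/6, 1/6).
On side XY the Z-coordinate is zero; dropping W's Z-weight 1/6 and renormalizing the remaining 2/3 : 1/6 gives weights 4/5, 1/5 on X, Y.
V = (4/5)·(6, -7) + (1/5)·(2, -19/2) = (26/5, -15/2).

(26/5, -15/2)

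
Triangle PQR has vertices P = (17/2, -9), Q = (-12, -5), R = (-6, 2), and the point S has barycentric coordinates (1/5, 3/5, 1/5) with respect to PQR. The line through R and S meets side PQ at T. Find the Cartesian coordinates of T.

(-55/8, -6)

Line RS meets PQ where the R-coordinate vanishes; zeroing S's R-weight and renormalizing leaves P, Q-weights 1/5 : 3/5 → (1/4, 3/4).
So T = (1/4)·P + (3/4)·Q = (-55/8, -6).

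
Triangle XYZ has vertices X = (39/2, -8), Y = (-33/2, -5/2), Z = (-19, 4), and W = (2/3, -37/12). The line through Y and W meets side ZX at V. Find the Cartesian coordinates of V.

Barycentric coordinates of W with respect to XYZ: (1/2, 1/6, 1/3).
On side ZX the Y-coordinate is zero; dropping W's Y-weight 1/6 and renormalizing the remaining 1/3 : 1/2 gives weights 2/5, 3/5 on Z, X.
V = (2/5)·(-19, 4) + (3/5)·(39/2, -8) = (41/10, -16/5).

(41/10, -16/5)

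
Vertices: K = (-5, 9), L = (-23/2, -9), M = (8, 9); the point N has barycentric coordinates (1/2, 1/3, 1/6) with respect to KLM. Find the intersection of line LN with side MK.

Line LN meets MK where the L-coordinate vanishes; zeroing N's L-weight and renormalizing leaves M, K-weights 1/6 : 1/2 → (1/4, 3/4).
So J = (1/4)·M + (3/4)·K = (-7/4, 9).

(-7/4, 9)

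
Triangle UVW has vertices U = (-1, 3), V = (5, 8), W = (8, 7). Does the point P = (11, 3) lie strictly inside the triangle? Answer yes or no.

Barycentric coordinates of P: (3/7, -16/7, 20/7).
The three coordinates are positive, negative, positive; a point is interior exactly when all three are positive.

no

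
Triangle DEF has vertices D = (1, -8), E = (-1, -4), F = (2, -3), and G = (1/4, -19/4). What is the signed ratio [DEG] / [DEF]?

[DEF] = ½·(1·(-4−(-3)) + (-1)·(-3−(-8)) + 2·(-8−(-4))) = ½·(-1 − 5 − 8) = -7.
[DEG] = ½·(1·(-4−(-19/4)) + (-1)·(-19/4−(-8)) + (1/4)·(-8−(-4))) = ½·(3/4 − 13/4 − 1) = -7/4, so the ratio is (-7/4)/(-7) = 1/4.

1/4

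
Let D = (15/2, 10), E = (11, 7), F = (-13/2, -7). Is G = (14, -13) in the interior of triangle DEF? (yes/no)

Barycentric coordinates of G: (-112/29, 865/203, 122/203).
The three coordinates are negative, positive, positive; a point is interior exactly when all three are positive.

no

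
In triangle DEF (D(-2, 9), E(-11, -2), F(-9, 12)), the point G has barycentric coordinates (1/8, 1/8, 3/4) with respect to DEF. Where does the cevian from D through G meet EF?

Line DG meets EF where the D-coordinate vanishes; zeroing G's D-weight and renormalizing leaves E, F-weights 1/8 : 3/4 → (1/7, 6/7).
So H = (1/7)·E + (6/7)·F = (-65/7, 10).

(-65/7, 10)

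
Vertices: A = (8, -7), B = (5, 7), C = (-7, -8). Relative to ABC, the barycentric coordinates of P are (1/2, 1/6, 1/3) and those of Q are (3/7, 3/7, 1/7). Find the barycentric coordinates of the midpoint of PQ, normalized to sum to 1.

(13/28, 25/84, 5/21)

Since both coordinate triples sum to 1, the midpoint's barycentrics are the componentwise average.
(1/2+3/7)/2 = 13/28; similarly 25/84 and 5/21.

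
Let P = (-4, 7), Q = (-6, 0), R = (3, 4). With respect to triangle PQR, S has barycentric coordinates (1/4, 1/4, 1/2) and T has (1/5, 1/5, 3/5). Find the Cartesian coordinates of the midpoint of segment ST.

Barycentric coordinates of the midpoint are the average: (9/40, 9/40, 11/20).
Converting: (9/40)·P + (9/40)·Q + (11/20)·R = (-3/5, 151/40).

(-3/5, 151/40)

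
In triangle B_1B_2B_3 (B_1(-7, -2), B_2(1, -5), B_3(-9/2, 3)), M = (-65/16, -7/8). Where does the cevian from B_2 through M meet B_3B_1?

Barycentric coordinates of M with respect to B_1B_2B_3: (3/8, 1/4, 3/8).
On side B_3B_1 the B_2-coordinate is zero; dropping M's B_2-weight 1/4 and renormalizing the remaining 3/8 : 3/8 gives weights 1/2, 1/2 on B_3, B_1.
N = (1/2)·(-9/2, 3) + (1/2)·(-7, -2) = (-23/4, 1/2).

(-23/4, 1/2)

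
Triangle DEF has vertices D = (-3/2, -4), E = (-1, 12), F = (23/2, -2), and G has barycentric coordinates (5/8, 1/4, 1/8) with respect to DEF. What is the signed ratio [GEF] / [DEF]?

5/8

The signed ratio [GEF]/[DEF] equals the barycentric coordinate of G at vertex D, which is 5/8.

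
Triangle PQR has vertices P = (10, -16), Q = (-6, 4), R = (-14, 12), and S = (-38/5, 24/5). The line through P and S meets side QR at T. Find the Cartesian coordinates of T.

(-12, 10)

Barycentric coordinates of S with respect to PQR: (1/5, 1/5, 3/5).
On side QR the P-coordinate is zero; dropping S's P-weight 1/5 and renormalizing the remaining 1/5 : 3/5 gives weights 1/4, 3/4 on Q, R.
T = (1/4)·(-6, 4) + (3/4)·(-14, 12) = (-12, 10).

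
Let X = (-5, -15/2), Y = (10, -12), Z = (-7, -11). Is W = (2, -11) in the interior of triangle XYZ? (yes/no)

Barycentric coordinates of W: (6/41, 21/41, 14/41).
The three coordinates are positive, positive, positive; a point is interior exactly when all three are positive.

yes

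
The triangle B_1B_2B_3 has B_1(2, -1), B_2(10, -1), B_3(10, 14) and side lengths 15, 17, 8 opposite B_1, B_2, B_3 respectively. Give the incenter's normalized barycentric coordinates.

The incenter has barycentric coordinates proportional to the opposite side lengths: (15 : 17 : 8).
Normalizing by 15+17+8 = 40 gives (3/8, 17/40, 1/5).

(3/8, 17/40, 1/5)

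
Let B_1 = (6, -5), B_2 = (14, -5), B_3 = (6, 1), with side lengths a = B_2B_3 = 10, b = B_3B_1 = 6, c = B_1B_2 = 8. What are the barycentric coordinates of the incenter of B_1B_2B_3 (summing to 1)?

The incenter has barycentric coordinates proportional to the opposite side lengths: (10 : 6 : 8).
Normalizing by 10+6+8 = 24 gives (5/12, 1/4, 1/3).

(5/12, 1/4, 1/3)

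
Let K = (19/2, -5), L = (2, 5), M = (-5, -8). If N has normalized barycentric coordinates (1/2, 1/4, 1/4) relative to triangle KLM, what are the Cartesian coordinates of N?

(4, -13/4)

N = (1/2)·K + (1/4)·L + (1/4)·M.
x-coordinate: (1/2)·(19/2) + (1/4)·2 + (1/4)·(-5) = 4.
y-coordinate: (1/2)·(-5) + (1/4)·5 + (1/4)·(-8) = -13/4.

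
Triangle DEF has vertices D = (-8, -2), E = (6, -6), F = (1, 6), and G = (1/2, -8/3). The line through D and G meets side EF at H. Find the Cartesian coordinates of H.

Barycentric coordinates of G with respect to DEF: (1/3, 1/2, 1/6).
On side EF the D-coordinate is zero; dropping G's D-weight 1/3 and renormalizing the remaining 1/2 : 1/6 gives weights 3/4, 1/4 on E, F.
H = (3/4)·(6, -6) + (1/4)·(1, 6) = (19/4, -3).

(19/4, -3)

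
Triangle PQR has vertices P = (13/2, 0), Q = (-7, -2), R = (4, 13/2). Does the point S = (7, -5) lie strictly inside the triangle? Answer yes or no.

Barycentric coordinates of S: (608/371, 37/371, -274/371).
The three coordinates are positive, positive, negative; a point is interior exactly when all three are positive.

no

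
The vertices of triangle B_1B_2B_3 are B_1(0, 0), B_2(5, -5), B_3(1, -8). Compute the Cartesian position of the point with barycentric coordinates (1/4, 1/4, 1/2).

M = (1/4)·B_1 + (1/4)·B_2 + (1/2)·B_3.
x-coordinate: (1/4)·0 + (1/4)·5 + (1/2)·1 = 7/4.
y-coordinate: (1/4)·0 + (1/4)·(-5) + (1/2)·(-8) = -21/4.

(7/4, -21/4)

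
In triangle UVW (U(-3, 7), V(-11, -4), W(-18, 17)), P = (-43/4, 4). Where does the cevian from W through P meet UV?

Barycentric coordinates of P with respect to UVW: (1/4, 1/2, 1/4).
On side UV the W-coordinate is zero; dropping P's W-weight 1/4 and renormalizing the remaining 1/4 : 1/2 gives weights 1/3, 2/3 on U, V.
Q = (1/3)·(-3, 7) + (2/3)·(-11, -4) = (-25/3, -1/3).

(-25/3, -1/3)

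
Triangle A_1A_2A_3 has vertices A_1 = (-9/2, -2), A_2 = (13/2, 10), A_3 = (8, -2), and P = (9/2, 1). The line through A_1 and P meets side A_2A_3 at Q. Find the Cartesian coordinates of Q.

(15/2, 2)

Barycentric coordinates of P with respect to A_1A_2A_3: (1/4, 1/4, 1/2).
On side A_2A_3 the A_1-coordinate is zero; dropping P's A_1-weight 1/4 and renormalizing the remaining 1/4 : 1/2 gives weights 1/3, 2/3 on A_2, A_3.
Q = (1/3)·(13/2, 10) + (2/3)·(8, -2) = (15/2, 2).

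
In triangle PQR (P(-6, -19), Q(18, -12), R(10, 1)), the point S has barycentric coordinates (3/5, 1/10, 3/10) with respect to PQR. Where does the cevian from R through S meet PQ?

(-18/7, -18)

Line RS meets PQ where the R-coordinate vanishes; zeroing S's R-weight and renormalizing leaves P, Q-weights 3/5 : 1/10 → (6/7, 1/7).
So T = (6/7)·P + (1/7)·Q = (-18/7, -18).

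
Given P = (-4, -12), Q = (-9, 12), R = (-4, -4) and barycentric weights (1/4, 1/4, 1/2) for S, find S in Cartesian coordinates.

S = (1/4)·P + (1/4)·Q + (1/2)·R.
x-coordinate: (1/4)·(-4) + (1/4)·(-9) + (1/2)·(-4) = -21/4.
y-coordinate: (1/4)·(-12) + (1/4)·12 + (1/2)·(-4) = -2.

(-21/4, -2)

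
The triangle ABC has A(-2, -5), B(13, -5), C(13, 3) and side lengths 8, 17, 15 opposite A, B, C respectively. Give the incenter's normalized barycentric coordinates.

The incenter has barycentric coordinates proportional to the opposite side lengths: (8 : 17 : 15).
Normalizing by 8+17+15 = 40 gives (1/5, 17/40, 3/8).

(1/5, 17/40, 3/8)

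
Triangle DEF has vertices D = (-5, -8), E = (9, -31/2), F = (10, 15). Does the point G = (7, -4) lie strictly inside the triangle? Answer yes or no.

yes

Barycentric coordinates of G: (145/869, 432/869, 292/869).
The three coordinates are positive, positive, positive; a point is interior exactly when all three are positive.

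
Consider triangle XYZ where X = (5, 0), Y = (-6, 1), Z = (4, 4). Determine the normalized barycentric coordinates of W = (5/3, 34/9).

Signed area of the reference triangle: [XYZ] = ½·(5·(1−4) + (-6)·(4−0) + 4·(0−1)) = ½·(-15 − 24 − 4) = -43/2.
[WYZ] = ½·((5/3)·(1−4) + (-6)·(4−(34/9)) + 4·(34/9−1)) = ½·(-5 − 4/3 + 100/9) = 43/18, so the X-coordinate is (43/18)/(-43/2) = -1/9.
[XWZ] = ½·(5·(34/9−4) + (5/3)·(4−0) + 4·(0−(34/9))) = ½·(-10/9 + 20/3 − 136/9) = -43/9, so the Y-coordinate is 2/9.
[XYW] = ½·(5·(1−(34/9)) + (-6)·(34/9−0) + (5/3)·(0−1)) = ½·(-125/9 − 68/3 − 5/3) = -172/9, so the Z-coordinate is 8/9.
Check: -1/9 + 2/9 + 8/9 = 1.

(-1/9, 2/9, 8/9)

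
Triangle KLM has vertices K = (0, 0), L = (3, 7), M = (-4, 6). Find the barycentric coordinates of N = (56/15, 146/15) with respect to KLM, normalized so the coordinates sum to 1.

Signed area of the reference triangle: [KLM] = ½·(0·(7−6) + 3·(6−0) + (-4)·(0−7)) = ½·(0 + 18 + 28) = 23.
[NLM] = ½·((56/15)·(7−6) + 3·(6−(146/15)) + (-4)·(146/15−7)) = ½·(56/15 − 56/5 − 164/15) = -46/5, so the K-coordinate is (-46/5)/23 = -2/5.
[KNM] = ½·(0·(146/15−6) + (56/15)·(6−0) + (-4)·(0−(146/15))) = ½·(0 + 112/5 + 584/15) = 92/3, so the L-coordinate is 4/3.
[KLN] = ½·(0·(7−(146/15)) + 3·(146/15−0) + (56/15)·(0−7)) = ½·(0 + 146/5 − 392/15) = 23/15, so the M-coordinate is 1/15.
Check: -2/5 + 4/3 + 1/15 = 1.

(-2/5, 4/3, 1/15)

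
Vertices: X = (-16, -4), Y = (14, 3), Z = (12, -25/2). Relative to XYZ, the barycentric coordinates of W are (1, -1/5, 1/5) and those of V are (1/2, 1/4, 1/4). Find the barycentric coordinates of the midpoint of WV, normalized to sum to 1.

Since both coordinate triples sum to 1, the midpoint's barycentrics are the componentwise average.
(1+1/2)/2 = 3/4; similarly 1/40 and 9/40.

(3/4, 1/40, 9/40)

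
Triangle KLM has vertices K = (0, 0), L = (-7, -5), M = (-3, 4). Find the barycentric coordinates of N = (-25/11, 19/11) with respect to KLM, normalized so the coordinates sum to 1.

Signed area of the reference triangle: [KLM] = ½·(0·(-5−4) + (-7)·(4−0) + (-3)·(0−(-5))) = ½·(0 − 28 − 15) = -43/2.
[NLM] = ½·((-25/11)·(-5−4) + (-7)·(4−(19/11)) + (-3)·(19/11−(-5))) = ½·(225/11 − 175/11 − 222/11) = -86/11, so the K-coordinate is (-86/11)/(-43/2) = 4/11.
[KNM] = ½·(0·(19/11−4) + (-25/11)·(4−0) + (-3)·(0−(19/11))) = ½·(0 − 100/11 + 57/11) = -43/22, so the L-coordinate is 1/11.
[KLN] = ½·(0·(-5−(19/11)) + (-7)·(19/11−0) + (-25/11)·(0−(-5))) = ½·(0 − 133/11 − 125/11) = -129/11, so the M-coordinate is 6/11.
Check: 4/11 + 1/11 + 6/11 = 1.

(4/11, 1/11, 6/11)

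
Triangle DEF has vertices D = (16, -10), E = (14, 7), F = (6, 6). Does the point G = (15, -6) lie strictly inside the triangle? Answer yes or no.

Barycentric coordinates of G: (35/46, 4/23, 3/46).
The three coordinates are positive, positive, positive; a point is interior exactly when all three are positive.

yes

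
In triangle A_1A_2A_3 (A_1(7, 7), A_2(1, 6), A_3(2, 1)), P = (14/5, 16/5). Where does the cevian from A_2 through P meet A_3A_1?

Barycentric coordinates of P with respect to A_1A_2A_3: (1/5, 1/5, 3/5).
On side A_3A_1 the A_2-coordinate is zero; dropping P's A_2-weight 1/5 and renormalizing the remaining 3/5 : 1/5 gives weights 3/4, 1/4 on A_3, A_1.
Q = (3/4)·(2, 1) + (1/4)·(7, 7) = (13/4, 5/2).

(13/4, 5/2)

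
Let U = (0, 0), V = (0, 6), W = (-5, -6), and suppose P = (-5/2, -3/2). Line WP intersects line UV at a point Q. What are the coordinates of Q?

Barycentric coordinates of P with respect to UVW: (1/4, 1/4, 1/2).
On side UV the W-coordinate is zero; dropping P's W-weight 1/2 and renormalizing the remaining 1/4 : 1/4 gives weights 1/2, 1/2 on U, V.
Q = (1/2)·(0, 0) + (1/2)·(0, 6) = (0, 3).

(0, 3)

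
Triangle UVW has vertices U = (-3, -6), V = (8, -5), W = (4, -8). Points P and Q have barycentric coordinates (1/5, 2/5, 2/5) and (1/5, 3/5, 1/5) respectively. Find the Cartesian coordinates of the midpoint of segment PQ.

Barycentric coordinates of the midpoint are the average: (1/5, 1/2, 3/10).
Converting: (1/5)·U + (1/2)·V + (3/10)·W = (23/5, -61/10).

(23/5, -61/10)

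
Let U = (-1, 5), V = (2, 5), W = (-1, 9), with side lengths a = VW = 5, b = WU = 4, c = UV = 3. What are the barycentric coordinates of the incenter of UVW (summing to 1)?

(5/12, 1/3, 1/4)

The incenter has barycentric coordinates proportional to the opposite side lengths: (5 : 4 : 3).
Normalizing by 5+4+3 = 12 gives (5/12, 1/3, 1/4).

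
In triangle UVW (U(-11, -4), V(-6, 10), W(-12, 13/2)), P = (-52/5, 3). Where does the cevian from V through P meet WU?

(-23/2, 5/4)

Barycentric coordinates of P with respect to UVW: (2/5, 1/5, 2/5).
On side WU the V-coordinate is zero; dropping P's V-weight 1/5 and renormalizing the remaining 2/5 : 2/5 gives weights 1/2, 1/2 on W, U.
Q = (1/2)·(-12, 13/2) + (1/2)·(-11, -4) = (-23/2, 5/4).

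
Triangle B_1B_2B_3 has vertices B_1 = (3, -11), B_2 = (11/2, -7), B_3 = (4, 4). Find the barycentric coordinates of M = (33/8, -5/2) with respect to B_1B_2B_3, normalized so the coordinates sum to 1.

(1/4, 1/4, 1/2)

Signed area of the reference triangle: [B_1B_2B_3] = ½·(3·(-7−4) + (11/2)·(4−(-11)) + 4·(-11−(-7))) = ½·(-33 + 165/2 − 16) = 67/4.
[MB_2B_3] = ½·((33/8)·(-7−4) + (11/2)·(4−(-5/2)) + 4·(-5/2−(-7))) = ½·(-363/8 + 143/4 + 18) = 67/16, so the B_1-coordinate is (67/16)/(67/4) = 1/4.
[B_1MB_3] = ½·(3·(-5/2−4) + (33/8)·(4−(-11)) + 4·(-11−(-5/2))) = ½·(-39/2 + 495/8 − 34) = 67/16, so the B_2-coordinate is 1/4.
[B_1B_2M] = ½·(3·(-7−(-5/2)) + (11/2)·(-5/2−(-11)) + (33/8)·(-11−(-7))) = ½·(-27/2 + 187/4 − 33/2) = 67/8, so the B_3-coordinate is 1/2.
Check: 1/4 + 1/4 + 1/2 = 1.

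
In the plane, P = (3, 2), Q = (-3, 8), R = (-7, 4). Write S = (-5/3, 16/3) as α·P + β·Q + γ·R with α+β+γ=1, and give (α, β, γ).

Signed area of the reference triangle: [PQR] = ½·(3·(8−4) + (-3)·(4−2) + (-7)·(2−8)) = ½·(12 − 6 + 42) = 24.
[SQR] = ½·((-5/3)·(8−4) + (-3)·(4−(16/3)) + (-7)·(16/3−8)) = ½·(-20/3 + 4 + 56/3) = 8, so the P-coordinate is 8/24 = 1/3.
[PSR] = ½·(3·(16/3−4) + (-5/3)·(4−2) + (-7)·(2−(16/3))) = ½·(4 − 10/3 + 70/3) = 12, so the Q-coordinate is 1/2.
[PQS] = ½·(3·(8−(16/3)) + (-3)·(16/3−2) + (-5/3)·(2−8)) = ½·(8 − 10 + 10) = 4, so the R-coordinate is 1/6.

(1/3, 1/2, 1/6)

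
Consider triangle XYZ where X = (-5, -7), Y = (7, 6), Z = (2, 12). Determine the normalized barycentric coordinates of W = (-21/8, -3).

Signed area of the reference triangle: [XYZ] = ½·((-5)·(6−12) + 7·(12−(-7)) + 2·(-7−6)) = ½·(30 + 133 − 26) = 137/2.
[WYZ] = ½·((-21/8)·(6−12) + 7·(12−(-3)) + 2·(-3−6)) = ½·(63/4 + 105 − 18) = 411/8, so the X-coordinate is (411/8)/(137/2) = 3/4.
[XWZ] = ½·((-5)·(-3−12) + (-21/8)·(12−(-7)) + 2·(-7−(-3))) = ½·(75 − 399/8 − 8) = 137/16, so the Y-coordinate is 1/8.
[XYW] = ½·((-5)·(6−(-3)) + 7·(-3−(-7)) + (-21/8)·(-7−6)) = ½·(-45 + 28 + 273/8) = 137/16, so the Z-coordinate is 1/8.

(3/4, 1/8, 1/8)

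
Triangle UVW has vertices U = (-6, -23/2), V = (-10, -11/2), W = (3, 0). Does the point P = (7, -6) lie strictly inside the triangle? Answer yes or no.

no

Barycentric coordinates of P: (1, -1, 1).
The three coordinates are positive, negative, positive; a point is interior exactly when all three are positive.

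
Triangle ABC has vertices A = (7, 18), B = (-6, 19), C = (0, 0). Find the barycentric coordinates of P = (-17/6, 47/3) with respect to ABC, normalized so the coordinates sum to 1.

(1/6, 2/3, 1/6)

Signed area of the reference triangle: [ABC] = ½·(7·(19−0) + (-6)·(0−18) + 0·(18−19)) = ½·(133 + 108 + 0) = 241/2.
[PBC] = ½·((-17/6)·(19−0) + (-6)·(0−(47/3)) + 0·(47/3−19)) = ½·(-323/6 + 94 + 0) = 241/12, so the A-coordinate is (241/12)/(241/2) = 1/6.
[APC] = ½·(7·(47/3−0) + (-17/6)·(0−18) + 0·(18−(47/3))) = ½·(329/3 + 51 + 0) = 241/3, so the B-coordinate is 2/3.
[ABP] = ½·(7·(19−(47/3)) + (-6)·(47/3−18) + (-17/6)·(18−19)) = ½·(70/3 + 14 + 17/6) = 241/12, so the C-coordinate is 1/6.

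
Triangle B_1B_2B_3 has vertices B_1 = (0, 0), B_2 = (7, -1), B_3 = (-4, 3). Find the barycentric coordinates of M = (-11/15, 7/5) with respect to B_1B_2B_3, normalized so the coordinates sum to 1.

(4/15, 1/5, 8/15)

Signed area of the reference triangle: [B_1B_2B_3] = ½·(0·(-1−3) + 7·(3−0) + (-4)·(0−(-1))) = ½·(0 + 21 − 4) = 17/2.
[MB_2B_3] = ½·((-11/15)·(-1−3) + 7·(3−(7/5)) + (-4)·(7/5−(-1))) = ½·(44/15 + 56/5 − 48/5) = 34/15, so the B_1-coordinate is (34/15)/(17/2) = 4/15.
[B_1MB_3] = ½·(0·(7/5−3) + (-11/15)·(3−0) + (-4)·(0−(7/5))) = ½·(0 − 11/5 + 28/5) = 17/10, so the B_2-coordinate is 1/5.
[B_1B_2M] = ½·(0·(-1−(7/5)) + 7·(7/5−0) + (-11/15)·(0−(-1))) = ½·(0 + 49/5 − 11/15) = 68/15, so the B_3-coordinate is 8/15.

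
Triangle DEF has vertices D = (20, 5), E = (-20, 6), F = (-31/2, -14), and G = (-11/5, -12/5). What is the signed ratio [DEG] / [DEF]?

2/5

[DEF] = ½·(20·(6−(-14)) + (-20)·(-14−5) + (-31/2)·(5−6)) = ½·(400 + 380 + 31/2) = 1591/4.
[DEG] = ½·(20·(6−(-12/5)) + (-20)·(-12/5−5) + (-11/5)·(5−6)) = ½·(168 + 148 + 11/5) = 1591/10, so the ratio is (1591/10)/(1591/4) = 2/5.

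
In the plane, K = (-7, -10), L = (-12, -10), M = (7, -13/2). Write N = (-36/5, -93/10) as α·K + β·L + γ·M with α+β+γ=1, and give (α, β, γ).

Signed area of the reference triangle: [KLM] = ½·((-7)·(-10−(-13/2)) + (-12)·(-13/2−(-10)) + 7·(-10−(-10))) = ½·(49/2 − 42 + 0) = -35/4.
[NLM] = ½·((-36/5)·(-10−(-13/2)) + (-12)·(-13/2−(-93/10)) + 7·(-93/10−(-10))) = ½·(126/5 − 168/5 + 49/10) = -7/4, so the K-coordinate is (-7/4)/(-35/4) = 1/5.
[KNM] = ½·((-7)·(-93/10−(-13/2)) + (-36/5)·(-13/2−(-10)) + 7·(-10−(-93/10))) = ½·(98/5 − 126/5 − 49/10) = -21/4, so the L-coordinate is 3/5.
[KLN] = ½·((-7)·(-10−(-93/10)) + (-12)·(-93/10−(-10)) + (-36/5)·(-10−(-10))) = ½·(49/10 − 42/5 + 0) = -7/4, so the M-coordinate is 1/5.

(1/5, 3/5, 1/5)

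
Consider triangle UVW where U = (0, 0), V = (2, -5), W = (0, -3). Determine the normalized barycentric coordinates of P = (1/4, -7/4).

(1/2, 1/8, 3/8)

Signed area of the reference triangle: [UVW] = ½·(0·(-5−(-3)) + 2·(-3−0) + 0·(0−(-5))) = ½·(0 − 6 + 0) = -3.
[PVW] = ½·((1/4)·(-5−(-3)) + 2·(-3−(-7/4)) + 0·(-7/4−(-5))) = ½·(-1/2 − 5/2 + 0) = -3/2, so the U-coordinate is (-3/2)/(-3) = 1/2.
[UPW] = ½·(0·(-7/4−(-3)) + (1/4)·(-3−0) + 0·(0−(-7/4))) = ½·(0 − 3/4 + 0) = -3/8, so the V-coordinate is 1/8.
[UVP] = ½·(0·(-5−(-7/4)) + 2·(-7/4−0) + (1/4)·(0−(-5))) = ½·(0 − 7/2 + 5/4) = -9/8, so the W-coordinate is 3/8.
Check: 1/2 + 1/8 + 3/8 = 1.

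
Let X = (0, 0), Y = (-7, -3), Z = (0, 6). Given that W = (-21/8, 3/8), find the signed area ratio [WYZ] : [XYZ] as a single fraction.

3/8

[XYZ] = ½·(0·(-3−6) + (-7)·(6−0) + 0·(0−(-3))) = ½·(0 − 42 + 0) = -21.
[WYZ] = ½·((-21/8)·(-3−6) + (-7)·(6−(3/8)) + 0·(3/8−(-3))) = ½·(189/8 − 315/8 + 0) = -63/8, so the ratio is (-63/8)/(-21) = 3/8.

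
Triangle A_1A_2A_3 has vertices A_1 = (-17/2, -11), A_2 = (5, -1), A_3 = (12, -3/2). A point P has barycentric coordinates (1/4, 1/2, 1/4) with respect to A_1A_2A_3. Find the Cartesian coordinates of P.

P = (1/4)·A_1 + (1/2)·A_2 + (1/4)·A_3.
x-coordinate: (1/4)·(-17/2) + (1/2)·5 + (1/4)·12 = 27/8.
y-coordinate: (1/4)·(-11) + (1/2)·(-1) + (1/4)·(-3/2) = -29/8.

(27/8, -29/8)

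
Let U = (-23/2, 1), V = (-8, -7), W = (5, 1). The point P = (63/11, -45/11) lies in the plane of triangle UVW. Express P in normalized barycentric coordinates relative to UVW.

Signed area of the reference triangle: [UVW] = ½·((-23/2)·(-7−1) + (-8)·(1−1) + 5·(1−(-7))) = ½·(92 + 0 + 40) = 66.
[PVW] = ½·((63/11)·(-7−1) + (-8)·(1−(-45/11)) + 5·(-45/11−(-7))) = ½·(-504/11 − 448/11 + 160/11) = -36, so the U-coordinate is (-36)/66 = -6/11.
[UPW] = ½·((-23/2)·(-45/11−1) + (63/11)·(1−1) + 5·(1−(-45/11))) = ½·(644/11 + 0 + 280/11) = 42, so the V-coordinate is 7/11.
[UVP] = ½·((-23/2)·(-7−(-45/11)) + (-8)·(-45/11−1) + (63/11)·(1−(-7))) = ½·(368/11 + 448/11 + 504/11) = 60, so the W-coordinate is 10/11.

(-6/11, 7/11, 10/11)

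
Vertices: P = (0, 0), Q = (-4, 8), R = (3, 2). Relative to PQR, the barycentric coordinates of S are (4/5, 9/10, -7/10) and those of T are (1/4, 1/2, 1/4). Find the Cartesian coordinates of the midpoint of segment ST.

(-139/40, 103/20)

Barycentric coordinates of the midpoint are the average: (21/40, 7/10, -9/40).
Converting: (21/40)·P + (7/10)·Q + (-9/40)·R = (-139/40, 103/20).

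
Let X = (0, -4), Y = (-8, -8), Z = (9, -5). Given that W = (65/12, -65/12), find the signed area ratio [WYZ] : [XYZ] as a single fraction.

1/12

[XYZ] = ½·(0·(-8−(-5)) + (-8)·(-5−(-4)) + 9·(-4−(-8))) = ½·(0 + 8 + 36) = 22.
[WYZ] = ½·((65/12)·(-8−(-5)) + (-8)·(-5−(-65/12)) + 9·(-65/12−(-8))) = ½·(-65/4 − 10/3 + 93/4) = 11/6, so the ratio is (11/6)/22 = 1/12.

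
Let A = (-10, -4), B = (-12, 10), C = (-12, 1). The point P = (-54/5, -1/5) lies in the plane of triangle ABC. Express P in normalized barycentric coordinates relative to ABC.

(3/5, 1/5, 1/5)

Signed area of the reference triangle: [ABC] = ½·((-10)·(10−1) + (-12)·(1−(-4)) + (-12)·(-4−10)) = ½·(-90 − 60 + 168) = 9.
[PBC] = ½·((-54/5)·(10−1) + (-12)·(1−(-1/5)) + (-12)·(-1/5−10)) = ½·(-486/5 − 72/5 + 612/5) = 27/5, so the A-coordinate is (27/5)/9 = 3/5.
[APC] = ½·((-10)·(-1/5−1) + (-54/5)·(1−(-4)) + (-12)·(-4−(-1/5))) = ½·(12 − 54 + 228/5) = 9/5, so the B-coordinate is 1/5.
[ABP] = ½·((-10)·(10−(-1/5)) + (-12)·(-1/5−(-4)) + (-54/5)·(-4−10)) = ½·(-102 − 228/5 + 756/5) = 9/5, so the C-coordinate is 1/5.
Check: 3/5 + 1/5 + 1/5 = 1.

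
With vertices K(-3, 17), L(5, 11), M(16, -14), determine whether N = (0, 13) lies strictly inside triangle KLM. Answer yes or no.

Barycentric coordinates of N: (103/134, 17/134, 7/67).
The three coordinates are positive, positive, positive; a point is interior exactly when all three are positive.

yes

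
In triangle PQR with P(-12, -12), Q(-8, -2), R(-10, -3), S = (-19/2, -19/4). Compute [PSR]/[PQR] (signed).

[PQR] = ½·((-12)·(-2−(-3)) + (-8)·(-3−(-12)) + (-10)·(-12−(-2))) = ½·(-12 − 72 + 100) = 8.
[PSR] = ½·((-12)·(-19/4−(-3)) + (-19/2)·(-3−(-12)) + (-10)·(-12−(-19/4))) = ½·(21 − 171/2 + 145/2) = 4, so the ratio is 4/8 = 1/2.

1/2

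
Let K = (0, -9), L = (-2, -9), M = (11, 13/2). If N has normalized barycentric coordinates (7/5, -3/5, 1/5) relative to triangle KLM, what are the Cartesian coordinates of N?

(17/5, -59/10)

N = (7/5)·K + (-3/5)·L + (1/5)·M.
x-coordinate: (7/5)·0 + (-3/5)·(-2) + (1/5)·11 = 17/5.
y-coordinate: (7/5)·(-9) + (-3/5)·(-9) + (1/5)·(13/2) = -59/10.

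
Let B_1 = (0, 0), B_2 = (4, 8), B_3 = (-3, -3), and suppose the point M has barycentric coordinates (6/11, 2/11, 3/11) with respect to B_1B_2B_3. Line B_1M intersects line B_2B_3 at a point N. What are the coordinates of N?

Line B_1M meets B_2B_3 where the B_1-coordinate vanishes; zeroing M's B_1-weight and renormalizing leaves B_2, B_3-weights 2/11 : 3/11 → (2/5, 3/5).
So N = (2/5)·B_2 + (3/5)·B_3 = (-1/5, 7/5).

(-1/5, 7/5)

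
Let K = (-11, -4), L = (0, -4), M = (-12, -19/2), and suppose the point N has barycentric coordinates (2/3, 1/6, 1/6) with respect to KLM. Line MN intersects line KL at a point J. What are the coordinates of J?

Line MN meets KL where the M-coordinate vanishes; zeroing N's M-weight and renormalizing leaves K, L-weights 2/3 : 1/6 → (4/5, 1/5).
So J = (4/5)·K + (1/5)·L = (-44/5, -4).

(-44/5, -4)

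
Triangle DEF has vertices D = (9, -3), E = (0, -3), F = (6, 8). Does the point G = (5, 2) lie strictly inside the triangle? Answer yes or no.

yes

Barycentric coordinates of G: (25/99, 29/99, 5/11).
The three coordinates are positive, positive, positive; a point is interior exactly when all three are positive.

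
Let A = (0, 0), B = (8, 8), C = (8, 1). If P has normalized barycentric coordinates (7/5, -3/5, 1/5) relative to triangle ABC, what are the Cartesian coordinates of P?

(-16/5, -23/5)

P = (7/5)·A + (-3/5)·B + (1/5)·C.
x-coordinate: (7/5)·0 + (-3/5)·8 + (1/5)·8 = -16/5.
y-coordinate: (7/5)·0 + (-3/5)·8 + (1/5)·1 = -23/5.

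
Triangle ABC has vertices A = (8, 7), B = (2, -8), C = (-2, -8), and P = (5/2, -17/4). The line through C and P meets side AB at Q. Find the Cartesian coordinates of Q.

(4, -3)

Barycentric coordinates of P with respect to ABC: (1/4, 1/2, 1/4).
On side AB the C-coordinate is zero; dropping P's C-weight 1/4 and renormalizing the remaining 1/4 : 1/2 gives weights 1/3, 2/3 on A, B.
Q = (1/3)·(8, 7) + (2/3)·(2, -8) = (4, -3).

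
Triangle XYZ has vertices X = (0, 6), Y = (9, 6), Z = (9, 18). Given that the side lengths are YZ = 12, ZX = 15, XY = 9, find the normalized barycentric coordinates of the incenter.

(1/3, 5/12, 1/4)

The incenter has barycentric coordinates proportional to the opposite side lengths: (12 : 15 : 9).
Normalizing by 12+15+9 = 36 gives (1/3, 5/12, 1/4).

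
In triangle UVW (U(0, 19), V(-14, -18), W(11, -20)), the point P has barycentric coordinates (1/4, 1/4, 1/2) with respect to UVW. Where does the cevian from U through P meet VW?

(8/3, -58/3)

Line UP meets VW where the U-coordinate vanishes; zeroing P's U-weight and renormalizing leaves V, W-weights 1/4 : 1/2 → (1/3, 2/3).
So Q = (1/3)·V + (2/3)·W = (8/3, -58/3).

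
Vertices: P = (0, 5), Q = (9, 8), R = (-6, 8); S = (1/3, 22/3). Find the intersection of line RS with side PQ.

Barycentric coordinates of S with respect to PQR: (2/9, 1/3, 4/9).
On side PQ the R-coordinate is zero; dropping S's R-weight 4/9 and renormalizing the remaining 2/9 : 1/3 gives weights 2/5, 3/5 on P, Q.
T = (2/5)·(0, 5) + (3/5)·(9, 8) = (27/5, 34/5).

(27/5, 34/5)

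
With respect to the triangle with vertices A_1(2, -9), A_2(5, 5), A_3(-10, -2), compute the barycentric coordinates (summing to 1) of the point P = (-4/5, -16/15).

Signed area of the reference triangle: [A_1A_2A_3] = ½·(2·(5−(-2)) + 5·(-2−(-9)) + (-10)·(-9−5)) = ½·(14 + 35 + 140) = 189/2.
[PA_2A_3] = ½·((-4/5)·(5−(-2)) + 5·(-2−(-16/15)) + (-10)·(-16/15−5)) = ½·(-28/5 − 14/3 + 182/3) = 126/5, so the A_1-coordinate is (126/5)/(189/2) = 4/15.
[A_1PA_3] = ½·(2·(-16/15−(-2)) + (-4/5)·(-2−(-9)) + (-10)·(-9−(-16/15))) = ½·(28/15 − 28/5 + 238/3) = 189/5, so the A_2-coordinate is 2/5.
[A_1A_2P] = ½·(2·(5−(-16/15)) + 5·(-16/15−(-9)) + (-4/5)·(-9−5)) = ½·(182/15 + 119/3 + 56/5) = 63/2, so the A_3-coordinate is 1/3.
Check: 4/15 + 2/5 + 1/3 = 1.

(4/15, 2/5, 1/3)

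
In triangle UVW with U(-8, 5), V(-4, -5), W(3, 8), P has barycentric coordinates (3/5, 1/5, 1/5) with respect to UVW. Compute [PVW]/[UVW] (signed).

3/5

The signed ratio [PVW]/[UVW] equals the barycentric coordinate of P at vertex U, which is 3/5.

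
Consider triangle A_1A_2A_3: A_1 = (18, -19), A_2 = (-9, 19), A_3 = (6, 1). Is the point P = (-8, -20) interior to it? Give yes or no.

Barycentric coordinates of P: (27/4, 19/3, -145/12).
The three coordinates are positive, positive, negative; a point is interior exactly when all three are positive.

no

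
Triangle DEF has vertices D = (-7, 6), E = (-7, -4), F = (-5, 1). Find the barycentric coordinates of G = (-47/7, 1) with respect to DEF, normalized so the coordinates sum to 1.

(3/7, 3/7, 1/7)

Signed area of the reference triangle: [DEF] = ½·((-7)·(-4−1) + (-7)·(1−6) + (-5)·(6−(-4))) = ½·(35 + 35 − 50) = 10.
[GEF] = ½·((-47/7)·(-4−1) + (-7)·(1−1) + (-5)·(1−(-4))) = ½·(235/7 + 0 − 25) = 30/7, so the D-coordinate is (30/7)/10 = 3/7.
[DGF] = ½·((-7)·(1−1) + (-47/7)·(1−6) + (-5)·(6−1)) = ½·(0 + 235/7 − 25) = 30/7, so the E-coordinate is 3/7.
[DEG] = ½·((-7)·(-4−1) + (-7)·(1−6) + (-47/7)·(6−(-4))) = ½·(35 + 35 − 470/7) = 10/7, so the F-coordinate is 1/7.
Check: 3/7 + 3/7 + 1/7 = 1.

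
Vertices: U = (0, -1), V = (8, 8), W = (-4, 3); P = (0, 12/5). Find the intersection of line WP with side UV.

(8/3, 2)

Barycentric coordinates of P with respect to UVW: (2/5, 1/5, 2/5).
On side UV the W-coordinate is zero; dropping P's W-weight 2/5 and renormalizing the remaining 2/5 : 1/5 gives weights 2/3, 1/3 on U, V.
Q = (2/3)·(0, -1) + (1/3)·(8, 8) = (8/3, 2).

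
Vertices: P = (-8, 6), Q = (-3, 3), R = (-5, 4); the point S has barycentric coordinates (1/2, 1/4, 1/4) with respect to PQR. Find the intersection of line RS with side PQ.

(-19/3, 5)

Line RS meets PQ where the R-coordinate vanishes; zeroing S's R-weight and renormalizing leaves P, Q-weights 1/2 : 1/4 → (2/3, 1/3).
So T = (2/3)·P + (1/3)·Q = (-19/3, 5).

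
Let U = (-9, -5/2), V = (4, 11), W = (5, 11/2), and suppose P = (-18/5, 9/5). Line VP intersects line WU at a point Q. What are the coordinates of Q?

(-11/2, -1/2)

Barycentric coordinates of P with respect to UVW: (3/5, 1/5, 1/5).
On side WU the V-coordinate is zero; dropping P's V-weight 1/5 and renormalizing the remaining 1/5 : 3/5 gives weights 1/4, 3/4 on W, U.
Q = (1/4)·(5, 11/2) + (3/4)·(-9, -5/2) = (-11/2, -1/2).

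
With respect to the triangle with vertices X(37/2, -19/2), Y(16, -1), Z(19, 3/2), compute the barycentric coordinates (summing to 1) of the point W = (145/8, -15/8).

(1/4, 1/4, 1/2)

Signed area of the reference triangle: [XYZ] = ½·((37/2)·(-1−(3/2)) + 16·(3/2−(-19/2)) + 19·(-19/2−(-1))) = ½·(-185/4 + 176 − 323/2) = -127/8.
[WYZ] = ½·((145/8)·(-1−(3/2)) + 16·(3/2−(-15/8)) + 19·(-15/8−(-1))) = ½·(-725/16 + 54 − 133/8) = -127/32, so the X-coordinate is (-127/32)/(-127/8) = 1/4.
[XWZ] = ½·((37/2)·(-15/8−(3/2)) + (145/8)·(3/2−(-19/2)) + 19·(-19/2−(-15/8))) = ½·(-999/16 + 1595/8 − 1159/8) = -127/32, so the Y-coordinate is 1/4.
[XYW] = ½·((37/2)·(-1−(-15/8)) + 16·(-15/8−(-19/2)) + (145/8)·(-19/2−(-1))) = ½·(259/16 + 122 − 2465/16) = -127/16, so the Z-coordinate is 1/2.
Check: 1/4 + 1/4 + 1/2 = 1.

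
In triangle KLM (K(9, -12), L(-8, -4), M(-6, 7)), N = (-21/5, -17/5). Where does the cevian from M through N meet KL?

Barycentric coordinates of N with respect to KLM: (1/5, 3/5, 1/5).
On side KL the M-coordinate is zero; dropping N's M-weight 1/5 and renormalizing the remaining 1/5 : 3/5 gives weights 1/4, 3/4 on K, L.
J = (1/4)·(9, -12) + (3/4)·(-8, -4) = (-15/4, -6).

(-15/4, -6)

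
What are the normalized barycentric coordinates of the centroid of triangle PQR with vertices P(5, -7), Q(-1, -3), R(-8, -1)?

(1/3, 1/3, 1/3)

The centroid is the average of the vertices, so each weight is 1/3.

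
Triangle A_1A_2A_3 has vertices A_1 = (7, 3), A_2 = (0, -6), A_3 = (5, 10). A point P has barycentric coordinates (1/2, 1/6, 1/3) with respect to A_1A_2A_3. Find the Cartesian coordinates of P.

P = (1/2)·A_1 + (1/6)·A_2 + (1/3)·A_3.
x-coordinate: (1/2)·7 + (1/6)·0 + (1/3)·5 = 31/6.
y-coordinate: (1/2)·3 + (1/6)·(-6) + (1/3)·10 = 23/6.

(31/6, 23/6)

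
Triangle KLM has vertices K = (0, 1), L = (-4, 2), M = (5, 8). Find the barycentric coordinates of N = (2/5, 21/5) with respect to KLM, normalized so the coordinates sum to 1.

(1/5, 2/5, 2/5)

Signed area of the reference triangle: [KLM] = ½·(0·(2−8) + (-4)·(8−1) + 5·(1−2)) = ½·(0 − 28 − 5) = -33/2.
[NLM] = ½·((2/5)·(2−8) + (-4)·(8−(21/5)) + 5·(21/5−2)) = ½·(-12/5 − 76/5 + 11) = -33/10, so the K-coordinate is (-33/10)/(-33/2) = 1/5.
[KNM] = ½·(0·(21/5−8) + (2/5)·(8−1) + 5·(1−(21/5))) = ½·(0 + 14/5 − 16) = -33/5, so the L-coordinate is 2/5.
[KLN] = ½·(0·(2−(21/5)) + (-4)·(21/5−1) + (2/5)·(1−2)) = ½·(0 − 64/5 − 2/5) = -33/5, so the M-coordinate is 2/5.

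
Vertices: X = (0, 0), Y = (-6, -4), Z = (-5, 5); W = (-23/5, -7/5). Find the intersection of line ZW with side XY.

(-9/2, -3)

Barycentric coordinates of W with respect to XYZ: (1/5, 3/5, 1/5).
On side XY the Z-coordinate is zero; dropping W's Z-weight 1/5 and renormalizing the remaining 1/5 : 3/5 gives weights 1/4, 3/4 on X, Y.
V = (1/4)·(0, 0) + (3/4)·(-6, -4) = (-9/2, -3).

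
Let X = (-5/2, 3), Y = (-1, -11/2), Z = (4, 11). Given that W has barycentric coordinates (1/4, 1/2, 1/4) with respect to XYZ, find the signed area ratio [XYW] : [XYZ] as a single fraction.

1/4

The signed ratio [XYW]/[XYZ] equals the barycentric coordinate of W at vertex Z, which is 1/4.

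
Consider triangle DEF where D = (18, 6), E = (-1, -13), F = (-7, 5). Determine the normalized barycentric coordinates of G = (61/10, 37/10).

Signed area of the reference triangle: [DEF] = ½·(18·(-13−5) + (-1)·(5−6) + (-7)·(6−(-13))) = ½·(-324 + 1 − 133) = -228.
[GEF] = ½·((61/10)·(-13−5) + (-1)·(5−(37/10)) + (-7)·(37/10−(-13))) = ½·(-549/5 − 13/10 − 1169/10) = -114, so the D-coordinate is (-114)/(-228) = 1/2.
[DGF] = ½·(18·(37/10−5) + (61/10)·(5−6) + (-7)·(6−(37/10))) = ½·(-117/5 − 61/10 − 161/10) = -114/5, so the E-coordinate is 1/10.
[DEG] = ½·(18·(-13−(37/10)) + (-1)·(37/10−6) + (61/10)·(6−(-13))) = ½·(-1503/5 + 23/10 + 1159/10) = -456/5, so the F-coordinate is 2/5.

(1/2, 1/10, 2/5)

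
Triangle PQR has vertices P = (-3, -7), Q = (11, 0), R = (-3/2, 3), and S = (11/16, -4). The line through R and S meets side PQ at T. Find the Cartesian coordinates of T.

Barycentric coordinates of S with respect to PQR: (5/8, 1/4, 1/8).
On side PQ the R-coordinate is zero; dropping S's R-weight 1/8 and renormalizing the remaining 5/8 : 1/4 gives weights 5/7, 2/7 on P, Q.
T = (5/7)·(-3, -7) + (2/7)·(11, 0) = (1, -5).

(1, -5)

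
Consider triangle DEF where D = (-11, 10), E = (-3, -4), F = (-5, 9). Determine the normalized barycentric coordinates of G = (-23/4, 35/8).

Signed area of the reference triangle: [DEF] = ½·((-11)·(-4−9) + (-3)·(9−10) + (-5)·(10−(-4))) = ½·(143 + 3 − 70) = 38.
[GEF] = ½·((-23/4)·(-4−9) + (-3)·(9−(35/8)) + (-5)·(35/8−(-4))) = ½·(299/4 − 111/8 − 335/8) = 19/2, so the D-coordinate is (19/2)/38 = 1/4.
[DGF] = ½·((-11)·(35/8−9) + (-23/4)·(9−10) + (-5)·(10−(35/8))) = ½·(407/8 + 23/4 − 225/8) = 57/4, so the E-coordinate is 3/8.
[DEG] = ½·((-11)·(-4−(35/8)) + (-3)·(35/8−10) + (-23/4)·(10−(-4))) = ½·(737/8 + 135/8 − 161/2) = 57/4, so the F-coordinate is 3/8.

(1/4, 3/8, 3/8)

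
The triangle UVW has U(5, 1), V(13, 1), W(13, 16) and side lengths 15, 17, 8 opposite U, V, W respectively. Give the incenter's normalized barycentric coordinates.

The incenter has barycentric coordinates proportional to the opposite side lengths: (15 : 17 : 8).
Normalizing by 15+17+8 = 40 gives (3/8, 17/40, 1/5).

(3/8, 17/40, 1/5)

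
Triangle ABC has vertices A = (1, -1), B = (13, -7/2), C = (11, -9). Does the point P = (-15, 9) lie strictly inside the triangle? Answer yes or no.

no

Barycentric coordinates of P: (179/71, -28/71, -80/71).
The three coordinates are positive, negative, negative; a point is interior exactly when all three are positive.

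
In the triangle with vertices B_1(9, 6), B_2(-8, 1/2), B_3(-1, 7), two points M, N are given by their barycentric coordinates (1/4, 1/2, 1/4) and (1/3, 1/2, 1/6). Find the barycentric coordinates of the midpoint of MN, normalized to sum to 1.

(7/24, 1/2, 5/24)

Since both coordinate triples sum to 1, the midpoint's barycentrics are the componentwise average.
(1/4+1/3)/2 = 7/24; similarly 1/2 and 5/24.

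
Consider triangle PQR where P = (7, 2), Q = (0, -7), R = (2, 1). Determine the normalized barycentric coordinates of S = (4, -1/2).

Signed area of the reference triangle: [PQR] = ½·(7·(-7−1) + 0·(1−2) + 2·(2−(-7))) = ½·(-56 + 0 + 18) = -19.
[SQR] = ½·(4·(-7−1) + 0·(1−(-1/2)) + 2·(-1/2−(-7))) = ½·(-32 + 0 + 13) = -19/2, so the P-coordinate is (-19/2)/(-19) = 1/2.
[PSR] = ½·(7·(-1/2−1) + 4·(1−2) + 2·(2−(-1/2))) = ½·(-21/2 − 4 + 5) = -19/4, so the Q-coordinate is 1/4.
[PQS] = ½·(7·(-7−(-1/2)) + 0·(-1/2−2) + 4·(2−(-7))) = ½·(-91/2 + 0 + 36) = -19/4, so the R-coordinate is 1/4.
Check: 1/2 + 1/4 + 1/4 = 1.

(1/2, 1/4, 1/4)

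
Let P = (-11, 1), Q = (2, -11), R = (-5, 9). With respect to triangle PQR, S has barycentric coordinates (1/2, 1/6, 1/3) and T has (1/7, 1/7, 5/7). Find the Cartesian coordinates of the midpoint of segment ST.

(-491/84, 10/3)

Barycentric coordinates of the midpoint are the average: (9/28, 13/84, 11/21).
Converting: (9/28)·P + (13/84)·Q + (11/21)·R = (-491/84, 10/3).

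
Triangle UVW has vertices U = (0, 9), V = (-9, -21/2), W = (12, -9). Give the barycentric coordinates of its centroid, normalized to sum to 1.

(1/3, 1/3, 1/3)

The centroid is the average of the vertices, so each weight is 1/3.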